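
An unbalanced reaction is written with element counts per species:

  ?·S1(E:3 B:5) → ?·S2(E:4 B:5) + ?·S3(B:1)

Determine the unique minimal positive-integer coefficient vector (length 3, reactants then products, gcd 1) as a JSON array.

Coefficients: [4, 3, 5]

E: 4·3 = 12 | 3·4+5·0 = 12
B: 4·5 = 20 | 3·5+5·1 = 20
gcd(4,3,5) = 1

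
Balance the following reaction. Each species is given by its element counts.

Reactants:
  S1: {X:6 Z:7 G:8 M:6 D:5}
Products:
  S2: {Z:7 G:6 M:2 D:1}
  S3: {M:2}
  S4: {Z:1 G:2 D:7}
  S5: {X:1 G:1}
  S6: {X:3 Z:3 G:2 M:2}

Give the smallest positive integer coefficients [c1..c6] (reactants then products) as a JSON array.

X: 3·6 = 18 | 1·0+4·0+2·0+6·1+4·3 = 18
Z: 3·7 = 21 | 1·7+4·0+2·1+6·0+4·3 = 21
G: 3·8 = 24 | 1·6+4·0+2·2+6·1+4·2 = 24
M: 3·6 = 18 | 1·2+4·2+2·0+6·0+4·2 = 18
D: 3·5 = 15 | 1·1+4·0+2·7+6·0+4·0 = 15
gcd(3,1,4,2,6,4) = 1

Coefficients: [3, 1, 4, 2, 6, 4]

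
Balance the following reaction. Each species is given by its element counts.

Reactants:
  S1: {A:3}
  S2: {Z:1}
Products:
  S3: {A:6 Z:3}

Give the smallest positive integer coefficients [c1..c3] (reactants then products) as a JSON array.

A: 2·3+3·0 = 6 | 1·6 = 6
Z: 2·0+3·1 = 3 | 1·3 = 3
gcd(2,3,1) = 1

Coefficients: [2, 3, 1]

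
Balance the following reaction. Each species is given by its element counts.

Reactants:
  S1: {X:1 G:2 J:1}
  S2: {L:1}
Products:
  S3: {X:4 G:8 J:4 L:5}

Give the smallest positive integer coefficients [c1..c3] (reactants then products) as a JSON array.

Coefficients: [4, 5, 1]

X: 4·1+5·0 = 4 | 1·4 = 4
G: 4·2+5·0 = 8 | 1·8 = 8
J: 4·1+5·0 = 4 | 1·4 = 4
L: 4·0+5·1 = 5 | 1·5 = 5
gcd(4,5,1) = 1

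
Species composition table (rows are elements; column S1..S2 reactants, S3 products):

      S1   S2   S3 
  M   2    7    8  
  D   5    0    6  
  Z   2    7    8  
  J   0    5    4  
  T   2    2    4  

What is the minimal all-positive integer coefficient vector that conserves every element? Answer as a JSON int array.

M: 6·2+4·7 = 40 | 5·8 = 40
D: 6·5+4·0 = 30 | 5·6 = 30
Z: 6·2+4·7 = 40 | 5·8 = 40
J: 6·0+4·5 = 20 | 5·4 = 20
T: 6·2+4·2 = 20 | 5·4 = 20
gcd(6,4,5) = 1

Coefficients: [6, 4, 5]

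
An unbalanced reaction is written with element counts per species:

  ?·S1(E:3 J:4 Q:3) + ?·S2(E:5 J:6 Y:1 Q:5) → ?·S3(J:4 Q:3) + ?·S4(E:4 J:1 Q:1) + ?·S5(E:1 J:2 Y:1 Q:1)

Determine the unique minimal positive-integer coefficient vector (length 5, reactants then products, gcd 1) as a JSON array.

E: 4·3+1·5 = 17 | 4·0+4·4+1·1 = 17
J: 4·4+1·6 = 22 | 4·4+4·1+1·2 = 22
Y: 4·0+1·1 = 1 | 4·0+4·0+1·1 = 1
Q: 4·3+1·5 = 17 | 4·3+4·1+1·1 = 17
gcd(4,1,4,4,1) = 1

Coefficients: [4, 1, 4, 4, 1]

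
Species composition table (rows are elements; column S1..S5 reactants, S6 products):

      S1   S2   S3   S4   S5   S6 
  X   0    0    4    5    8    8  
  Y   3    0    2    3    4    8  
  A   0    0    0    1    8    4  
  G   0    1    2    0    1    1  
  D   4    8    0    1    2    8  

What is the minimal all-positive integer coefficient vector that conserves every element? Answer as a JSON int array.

Coefficients: [6, 1, 1, 4, 2, 5]

X: 6·0+1·0+1·4+4·5+2·8 = 40 | 5·8 = 40
Y: 6·3+1·0+1·2+4·3+2·4 = 40 | 5·8 = 40
A: 6·0+1·0+1·0+4·1+2·8 = 20 | 5·4 = 20
G: 6·0+1·1+1·2+4·0+2·1 = 5 | 5·1 = 5
D: 6·4+1·8+1·0+4·1+2·2 = 40 | 5·8 = 40
gcd(6,1,1,4,2,5) = 1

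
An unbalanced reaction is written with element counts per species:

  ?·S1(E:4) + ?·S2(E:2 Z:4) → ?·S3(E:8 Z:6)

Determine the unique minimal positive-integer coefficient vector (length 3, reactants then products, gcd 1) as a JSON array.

E: 5·4+6·2 = 32 | 4·8 = 32
Z: 5·0+6·4 = 24 | 4·6 = 24
gcd(5,6,4) = 1

Coefficients: [5, 6, 4]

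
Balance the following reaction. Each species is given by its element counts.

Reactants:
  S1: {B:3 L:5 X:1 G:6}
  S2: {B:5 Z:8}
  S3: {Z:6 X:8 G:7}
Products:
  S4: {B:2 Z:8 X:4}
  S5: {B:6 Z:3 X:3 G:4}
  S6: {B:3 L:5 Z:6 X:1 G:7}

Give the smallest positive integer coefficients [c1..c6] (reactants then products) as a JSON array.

B: 5·3+6·5+3·0 = 45 | 3·2+4·6+5·3 = 45
L: 5·5+6·0+3·0 = 25 | 3·0+4·0+5·5 = 25
Z: 5·0+6·8+3·6 = 66 | 3·8+4·3+5·6 = 66
X: 5·1+6·0+3·8 = 29 | 3·4+4·3+5·1 = 29
G: 5·6+6·0+3·7 = 51 | 3·0+4·4+5·7 = 51
gcd(5,6,3,3,4,5) = 1

Coefficients: [5, 6, 3, 3, 4, 5]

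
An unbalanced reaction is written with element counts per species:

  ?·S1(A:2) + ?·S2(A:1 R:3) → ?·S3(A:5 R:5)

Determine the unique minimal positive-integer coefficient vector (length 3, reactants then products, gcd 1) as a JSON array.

Coefficients: [5, 5, 3]

A: 5·2+5·1 = 15 | 3·5 = 15
R: 5·0+5·3 = 15 | 3·5 = 15
gcd(5,5,3) = 1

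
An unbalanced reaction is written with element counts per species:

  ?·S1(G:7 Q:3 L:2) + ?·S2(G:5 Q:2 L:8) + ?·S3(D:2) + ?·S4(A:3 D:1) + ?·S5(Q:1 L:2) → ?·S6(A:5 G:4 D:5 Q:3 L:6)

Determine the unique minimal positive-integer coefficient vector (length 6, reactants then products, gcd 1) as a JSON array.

Coefficients: [1, 1, 5, 5, 4, 3]

A: 1·0+1·0+5·0+5·3+4·0 = 15 | 3·5 = 15
G: 1·7+1·5+5·0+5·0+4·0 = 12 | 3·4 = 12
D: 1·0+1·0+5·2+5·1+4·0 = 15 | 3·5 = 15
Q: 1·3+1·2+5·0+5·0+4·1 = 9 | 3·3 = 9
L: 1·2+1·8+5·0+5·0+4·2 = 18 | 3·6 = 18
gcd(1,1,5,5,4,3) = 1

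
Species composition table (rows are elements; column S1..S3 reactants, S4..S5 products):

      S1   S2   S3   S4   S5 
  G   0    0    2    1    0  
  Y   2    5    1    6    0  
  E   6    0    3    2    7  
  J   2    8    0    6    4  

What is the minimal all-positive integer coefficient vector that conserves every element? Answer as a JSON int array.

Coefficients: [4, 5, 3, 6, 3]

G: 4·0+5·0+3·2 = 6 | 6·1+3·0 = 6
Y: 4·2+5·5+3·1 = 36 | 6·6+3·0 = 36
E: 4·6+5·0+3·3 = 33 | 6·2+3·7 = 33
J: 4·2+5·8+3·0 = 48 | 6·6+3·4 = 48
gcd(4,5,3,6,3) = 1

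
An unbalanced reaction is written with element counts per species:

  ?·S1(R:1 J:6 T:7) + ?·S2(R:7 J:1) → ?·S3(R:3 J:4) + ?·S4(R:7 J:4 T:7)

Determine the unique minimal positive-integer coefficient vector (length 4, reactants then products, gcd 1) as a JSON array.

R: 5·1+6·7 = 47 | 4·3+5·7 = 47
J: 5·6+6·1 = 36 | 4·4+5·4 = 36
T: 5·7+6·0 = 35 | 4·0+5·7 = 35
gcd(5,6,4,5) = 1

Coefficients: [5, 6, 4, 5]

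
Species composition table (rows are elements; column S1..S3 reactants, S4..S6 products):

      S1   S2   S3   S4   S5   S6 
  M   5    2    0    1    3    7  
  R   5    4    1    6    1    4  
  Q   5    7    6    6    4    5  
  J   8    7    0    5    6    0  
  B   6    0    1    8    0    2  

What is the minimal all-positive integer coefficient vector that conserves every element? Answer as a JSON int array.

Coefficients: [4, 1, 2, 3, 4, 1]

M: 4·5+1·2+2·0 = 22 | 3·1+4·3+1·7 = 22
R: 4·5+1·4+2·1 = 26 | 3·6+4·1+1·4 = 26
Q: 4·5+1·7+2·6 = 39 | 3·6+4·4+1·5 = 39
J: 4·8+1·7+2·0 = 39 | 3·5+4·6+1·0 = 39
B: 4·6+1·0+2·1 = 26 | 3·8+4·0+1·2 = 26
gcd(4,1,2,3,4,1) = 1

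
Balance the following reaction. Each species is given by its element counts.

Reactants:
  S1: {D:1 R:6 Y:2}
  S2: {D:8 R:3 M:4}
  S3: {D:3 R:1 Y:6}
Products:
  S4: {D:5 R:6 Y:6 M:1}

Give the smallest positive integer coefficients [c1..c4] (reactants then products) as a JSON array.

Coefficients: [3, 1, 3, 4]

D: 3·1+1·8+3·3 = 20 | 4·5 = 20
R: 3·6+1·3+3·1 = 24 | 4·6 = 24
Y: 3·2+1·0+3·6 = 24 | 4·6 = 24
M: 3·0+1·4+3·0 = 4 | 4·1 = 4
gcd(3,1,3,4) = 1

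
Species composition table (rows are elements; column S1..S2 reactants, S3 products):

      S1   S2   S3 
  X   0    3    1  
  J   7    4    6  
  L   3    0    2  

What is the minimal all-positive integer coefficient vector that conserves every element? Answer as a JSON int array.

Coefficients: [2, 1, 3]

X: 2·0+1·3 = 3 | 3·1 = 3
J: 2·7+1·4 = 18 | 3·6 = 18
L: 2·3+1·0 = 6 | 3·2 = 6
gcd(2,1,3) = 1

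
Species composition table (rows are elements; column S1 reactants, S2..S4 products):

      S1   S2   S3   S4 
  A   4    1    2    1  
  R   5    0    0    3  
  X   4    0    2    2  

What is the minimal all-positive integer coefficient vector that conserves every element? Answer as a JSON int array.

Coefficients: [3, 5, 1, 5]

A: 3·4 = 12 | 5·1+1·2+5·1 = 12
R: 3·5 = 15 | 5·0+1·0+5·3 = 15
X: 3·4 = 12 | 5·0+1·2+5·2 = 12
gcd(3,5,1,5) = 1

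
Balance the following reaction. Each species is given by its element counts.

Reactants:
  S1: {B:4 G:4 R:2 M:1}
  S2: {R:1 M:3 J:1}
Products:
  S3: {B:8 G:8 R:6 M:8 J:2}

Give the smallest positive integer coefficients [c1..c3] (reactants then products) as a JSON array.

Coefficients: [2, 2, 1]

B: 2·4+2·0 = 8 | 1·8 = 8
G: 2·4+2·0 = 8 | 1·8 = 8
R: 2·2+2·1 = 6 | 1·6 = 6
M: 2·1+2·3 = 8 | 1·8 = 8
J: 2·0+2·1 = 2 | 1·2 = 2
gcd(2,2,1) = 1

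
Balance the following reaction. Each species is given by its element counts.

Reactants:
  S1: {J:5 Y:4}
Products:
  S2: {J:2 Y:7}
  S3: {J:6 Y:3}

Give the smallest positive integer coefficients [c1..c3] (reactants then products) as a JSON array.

J: 4·5 = 20 | 1·2+3·6 = 20
Y: 4·4 = 16 | 1·7+3·3 = 16
gcd(4,1,3) = 1

Coefficients: [4, 1, 3]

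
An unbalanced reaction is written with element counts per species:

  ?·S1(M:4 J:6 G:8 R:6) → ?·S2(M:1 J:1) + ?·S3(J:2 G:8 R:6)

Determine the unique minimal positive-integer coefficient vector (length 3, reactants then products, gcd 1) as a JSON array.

Coefficients: [1, 4, 1]

M: 1·4 = 4 | 4·1+1·0 = 4
J: 1·6 = 6 | 4·1+1·2 = 6
G: 1·8 = 8 | 4·0+1·8 = 8
R: 1·6 = 6 | 4·0+1·6 = 6
gcd(1,4,1) = 1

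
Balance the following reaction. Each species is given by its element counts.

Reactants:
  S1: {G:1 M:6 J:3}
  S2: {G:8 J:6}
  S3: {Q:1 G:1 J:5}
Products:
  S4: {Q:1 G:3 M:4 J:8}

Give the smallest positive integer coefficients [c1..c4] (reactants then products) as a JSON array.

Q: 4·0+1·0+6·1 = 6 | 6·1 = 6
G: 4·1+1·8+6·1 = 18 | 6·3 = 18
M: 4·6+1·0+6·0 = 24 | 6·4 = 24
J: 4·3+1·6+6·5 = 48 | 6·8 = 48
gcd(4,1,6,6) = 1

Coefficients: [4, 1, 6, 6]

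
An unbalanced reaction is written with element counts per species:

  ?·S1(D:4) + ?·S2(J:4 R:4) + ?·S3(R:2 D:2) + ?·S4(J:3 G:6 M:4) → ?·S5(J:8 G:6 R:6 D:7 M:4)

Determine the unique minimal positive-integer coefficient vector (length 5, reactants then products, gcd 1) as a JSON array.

J: 6·0+5·4+2·0+4·3 = 32 | 4·8 = 32
G: 6·0+5·0+2·0+4·6 = 24 | 4·6 = 24
R: 6·0+5·4+2·2+4·0 = 24 | 4·6 = 24
D: 6·4+5·0+2·2+4·0 = 28 | 4·7 = 28
M: 6·0+5·0+2·0+4·4 = 16 | 4·4 = 16
gcd(6,5,2,4,4) = 1

Coefficients: [6, 5, 2, 4, 4]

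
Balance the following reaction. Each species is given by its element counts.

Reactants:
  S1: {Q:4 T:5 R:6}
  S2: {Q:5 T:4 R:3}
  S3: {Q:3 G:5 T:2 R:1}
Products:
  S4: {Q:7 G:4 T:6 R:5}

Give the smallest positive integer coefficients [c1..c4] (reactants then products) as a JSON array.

Coefficients: [2, 3, 4, 5]

Q: 2·4+3·5+4·3 = 35 | 5·7 = 35
G: 2·0+3·0+4·5 = 20 | 5·4 = 20
T: 2·5+3·4+4·2 = 30 | 5·6 = 30
R: 2·6+3·3+4·1 = 25 | 5·5 = 25
gcd(2,3,4,5) = 1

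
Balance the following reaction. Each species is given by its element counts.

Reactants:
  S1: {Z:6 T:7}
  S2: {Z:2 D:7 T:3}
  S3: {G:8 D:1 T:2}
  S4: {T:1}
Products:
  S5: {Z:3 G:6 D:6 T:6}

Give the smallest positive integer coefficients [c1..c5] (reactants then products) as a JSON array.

Z: 1·6+3·2+3·0+2·0 = 12 | 4·3 = 12
G: 1·0+3·0+3·8+2·0 = 24 | 4·6 = 24
D: 1·0+3·7+3·1+2·0 = 24 | 4·6 = 24
T: 1·7+3·3+3·2+2·1 = 24 | 4·6 = 24
gcd(1,3,3,2,4) = 1

Coefficients: [1, 3, 3, 2, 4]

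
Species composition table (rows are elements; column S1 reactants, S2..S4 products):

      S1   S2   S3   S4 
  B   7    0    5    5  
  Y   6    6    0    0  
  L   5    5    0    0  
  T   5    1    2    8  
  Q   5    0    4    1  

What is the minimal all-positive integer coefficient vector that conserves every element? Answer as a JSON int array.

Coefficients: [5, 5, 6, 1]

B: 5·7 = 35 | 5·0+6·5+1·5 = 35
Y: 5·6 = 30 | 5·6+6·0+1·0 = 30
L: 5·5 = 25 | 5·5+6·0+1·0 = 25
T: 5·5 = 25 | 5·1+6·2+1·8 = 25
Q: 5·5 = 25 | 5·0+6·4+1·1 = 25
gcd(5,5,6,1) = 1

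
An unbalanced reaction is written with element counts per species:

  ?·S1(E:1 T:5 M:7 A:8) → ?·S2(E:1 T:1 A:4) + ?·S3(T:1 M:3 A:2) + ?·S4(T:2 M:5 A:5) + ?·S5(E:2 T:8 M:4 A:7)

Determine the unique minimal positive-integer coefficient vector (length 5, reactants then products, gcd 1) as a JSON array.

Coefficients: [3, 1, 4, 1, 1]

E: 3·1 = 3 | 1·1+4·0+1·0+1·2 = 3
T: 3·5 = 15 | 1·1+4·1+1·2+1·8 = 15
M: 3·7 = 21 | 1·0+4·3+1·5+1·4 = 21
A: 3·8 = 24 | 1·4+4·2+1·5+1·7 = 24
gcd(3,1,4,1,1) = 1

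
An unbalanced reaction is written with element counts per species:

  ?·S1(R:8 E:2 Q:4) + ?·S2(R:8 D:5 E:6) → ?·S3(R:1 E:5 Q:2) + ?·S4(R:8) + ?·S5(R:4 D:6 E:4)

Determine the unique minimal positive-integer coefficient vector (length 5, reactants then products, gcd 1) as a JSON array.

R: 2·8+6·8 = 64 | 4·1+5·8+5·4 = 64
D: 2·0+6·5 = 30 | 4·0+5·0+5·6 = 30
E: 2·2+6·6 = 40 | 4·5+5·0+5·4 = 40
Q: 2·4+6·0 = 8 | 4·2+5·0+5·0 = 8
gcd(2,6,4,5,5) = 1

Coefficients: [2, 6, 4, 5, 5]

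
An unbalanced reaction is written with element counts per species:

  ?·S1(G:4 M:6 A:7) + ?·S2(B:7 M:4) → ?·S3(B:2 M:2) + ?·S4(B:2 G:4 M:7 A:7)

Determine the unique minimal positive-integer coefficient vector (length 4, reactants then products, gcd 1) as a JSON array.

Coefficients: [6, 2, 1, 6]

B: 6·0+2·7 = 14 | 1·2+6·2 = 14
G: 6·4+2·0 = 24 | 1·0+6·4 = 24
M: 6·6+2·4 = 44 | 1·2+6·7 = 44
A: 6·7+2·0 = 42 | 1·0+6·7 = 42
gcd(6,2,1,6) = 1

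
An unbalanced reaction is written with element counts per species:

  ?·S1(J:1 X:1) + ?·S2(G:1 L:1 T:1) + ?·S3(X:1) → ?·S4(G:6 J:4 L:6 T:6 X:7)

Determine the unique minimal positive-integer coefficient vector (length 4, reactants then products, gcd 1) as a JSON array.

Coefficients: [4, 6, 3, 1]

G: 4·0+6·1+3·0 = 6 | 1·6 = 6
J: 4·1+6·0+3·0 = 4 | 1·4 = 4
L: 4·0+6·1+3·0 = 6 | 1·6 = 6
T: 4·0+6·1+3·0 = 6 | 1·6 = 6
X: 4·1+6·0+3·1 = 7 | 1·7 = 7
gcd(4,6,3,1) = 1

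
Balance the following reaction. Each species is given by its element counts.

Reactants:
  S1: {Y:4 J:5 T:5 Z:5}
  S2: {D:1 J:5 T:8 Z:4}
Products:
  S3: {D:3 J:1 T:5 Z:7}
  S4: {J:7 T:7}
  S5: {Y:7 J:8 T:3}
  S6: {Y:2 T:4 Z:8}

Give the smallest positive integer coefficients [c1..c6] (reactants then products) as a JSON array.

Y: 6·4+6·0 = 24 | 2·0+6·0+2·7+5·2 = 24
D: 6·0+6·1 = 6 | 2·3+6·0+2·0+5·0 = 6
J: 6·5+6·5 = 60 | 2·1+6·7+2·8+5·0 = 60
T: 6·5+6·8 = 78 | 2·5+6·7+2·3+5·4 = 78
Z: 6·5+6·4 = 54 | 2·7+6·0+2·0+5·8 = 54
gcd(6,6,2,6,2,5) = 1

Coefficients: [6, 6, 2, 6, 2, 5]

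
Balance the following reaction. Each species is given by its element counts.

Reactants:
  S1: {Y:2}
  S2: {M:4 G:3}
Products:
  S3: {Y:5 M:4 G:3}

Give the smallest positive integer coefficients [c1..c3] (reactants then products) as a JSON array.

Y: 5·2+2·0 = 10 | 2·5 = 10
M: 5·0+2·4 = 8 | 2·4 = 8
G: 5·0+2·3 = 6 | 2·3 = 6
gcd(5,2,2) = 1

Coefficients: [5, 2, 2]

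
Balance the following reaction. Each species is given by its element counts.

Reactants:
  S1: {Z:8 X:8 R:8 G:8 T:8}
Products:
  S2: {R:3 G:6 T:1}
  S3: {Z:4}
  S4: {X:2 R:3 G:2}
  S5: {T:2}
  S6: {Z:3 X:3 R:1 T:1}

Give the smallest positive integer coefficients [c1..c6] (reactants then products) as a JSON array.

Coefficients: [2, 2, 1, 2, 5, 4]

Z: 2·8 = 16 | 2·0+1·4+2·0+5·0+4·3 = 16
X: 2·8 = 16 | 2·0+1·0+2·2+5·0+4·3 = 16
R: 2·8 = 16 | 2·3+1·0+2·3+5·0+4·1 = 16
G: 2·8 = 16 | 2·6+1·0+2·2+5·0+4·0 = 16
T: 2·8 = 16 | 2·1+1·0+2·0+5·2+4·1 = 16
gcd(2,2,1,2,5,4) = 1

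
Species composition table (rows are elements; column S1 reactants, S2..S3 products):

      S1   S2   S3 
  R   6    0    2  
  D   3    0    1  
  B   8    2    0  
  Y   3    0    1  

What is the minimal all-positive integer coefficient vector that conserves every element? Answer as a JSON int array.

R: 1·6 = 6 | 4·0+3·2 = 6
D: 1·3 = 3 | 4·0+3·1 = 3
B: 1·8 = 8 | 4·2+3·0 = 8
Y: 1·3 = 3 | 4·0+3·1 = 3
gcd(1,4,3) = 1

Coefficients: [1, 4, 3]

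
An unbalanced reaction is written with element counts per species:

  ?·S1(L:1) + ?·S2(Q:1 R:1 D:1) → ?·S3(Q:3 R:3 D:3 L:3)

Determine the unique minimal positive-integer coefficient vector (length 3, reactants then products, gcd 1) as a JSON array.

Coefficients: [3, 3, 1]

Q: 3·0+3·1 = 3 | 1·3 = 3
R: 3·0+3·1 = 3 | 1·3 = 3
D: 3·0+3·1 = 3 | 1·3 = 3
L: 3·1+3·0 = 3 | 1·3 = 3
gcd(3,3,1) = 1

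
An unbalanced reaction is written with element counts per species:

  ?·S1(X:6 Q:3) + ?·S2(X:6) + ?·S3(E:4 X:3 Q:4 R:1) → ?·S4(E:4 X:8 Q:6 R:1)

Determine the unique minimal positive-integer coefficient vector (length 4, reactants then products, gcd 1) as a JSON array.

E: 4·0+1·0+6·4 = 24 | 6·4 = 24
X: 4·6+1·6+6·3 = 48 | 6·8 = 48
Q: 4·3+1·0+6·4 = 36 | 6·6 = 36
R: 4·0+1·0+6·1 = 6 | 6·1 = 6
gcd(4,1,6,6) = 1

Coefficients: [4, 1, 6, 6]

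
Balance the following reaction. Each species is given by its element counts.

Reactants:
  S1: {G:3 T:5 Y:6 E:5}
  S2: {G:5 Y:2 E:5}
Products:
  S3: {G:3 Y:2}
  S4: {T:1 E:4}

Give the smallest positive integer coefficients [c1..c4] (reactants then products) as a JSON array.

Coefficients: [1, 3, 6, 5]

G: 1·3+3·5 = 18 | 6·3+5·0 = 18
T: 1·5+3·0 = 5 | 6·0+5·1 = 5
Y: 1·6+3·2 = 12 | 6·2+5·0 = 12
E: 1·5+3·5 = 20 | 6·0+5·4 = 20
gcd(1,3,6,5) = 1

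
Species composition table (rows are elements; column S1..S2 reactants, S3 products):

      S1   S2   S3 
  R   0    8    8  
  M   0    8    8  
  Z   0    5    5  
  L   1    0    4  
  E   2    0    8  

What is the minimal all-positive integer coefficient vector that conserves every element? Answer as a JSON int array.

R: 4·0+1·8 = 8 | 1·8 = 8
M: 4·0+1·8 = 8 | 1·8 = 8
Z: 4·0+1·5 = 5 | 1·5 = 5
L: 4·1+1·0 = 4 | 1·4 = 4
E: 4·2+1·0 = 8 | 1·8 = 8
gcd(4,1,1) = 1

Coefficients: [4, 1, 1]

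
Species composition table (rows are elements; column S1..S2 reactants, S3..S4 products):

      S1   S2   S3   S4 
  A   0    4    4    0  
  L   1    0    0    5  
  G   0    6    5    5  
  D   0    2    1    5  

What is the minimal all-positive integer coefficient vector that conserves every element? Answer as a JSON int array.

A: 5·0+5·4 = 20 | 5·4+1·0 = 20
L: 5·1+5·0 = 5 | 5·0+1·5 = 5
G: 5·0+5·6 = 30 | 5·5+1·5 = 30
D: 5·0+5·2 = 10 | 5·1+1·5 = 10
gcd(5,5,5,1) = 1

Coefficients: [5, 5, 5, 1]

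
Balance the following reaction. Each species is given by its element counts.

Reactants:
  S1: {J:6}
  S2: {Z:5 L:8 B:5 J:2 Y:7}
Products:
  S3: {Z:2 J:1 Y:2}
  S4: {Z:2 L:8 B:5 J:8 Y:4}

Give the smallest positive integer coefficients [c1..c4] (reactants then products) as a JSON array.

Coefficients: [5, 4, 6, 4]

Z: 5·0+4·5 = 20 | 6·2+4·2 = 20
L: 5·0+4·8 = 32 | 6·0+4·8 = 32
B: 5·0+4·5 = 20 | 6·0+4·5 = 20
J: 5·6+4·2 = 38 | 6·1+4·8 = 38
Y: 5·0+4·7 = 28 | 6·2+4·4 = 28
gcd(5,4,6,4) = 1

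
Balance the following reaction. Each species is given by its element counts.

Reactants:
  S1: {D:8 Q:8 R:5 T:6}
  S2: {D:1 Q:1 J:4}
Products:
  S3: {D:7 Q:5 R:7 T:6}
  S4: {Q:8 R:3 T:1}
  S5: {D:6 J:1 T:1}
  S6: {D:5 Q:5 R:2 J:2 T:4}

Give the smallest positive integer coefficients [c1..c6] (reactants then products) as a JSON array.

Coefficients: [6, 3, 2, 2, 2, 5]

D: 6·8+3·1 = 51 | 2·7+2·0+2·6+5·5 = 51
Q: 6·8+3·1 = 51 | 2·5+2·8+2·0+5·5 = 51
R: 6·5+3·0 = 30 | 2·7+2·3+2·0+5·2 = 30
J: 6·0+3·4 = 12 | 2·0+2·0+2·1+5·2 = 12
T: 6·6+3·0 = 36 | 2·6+2·1+2·1+5·4 = 36
gcd(6,3,2,2,2,5) = 1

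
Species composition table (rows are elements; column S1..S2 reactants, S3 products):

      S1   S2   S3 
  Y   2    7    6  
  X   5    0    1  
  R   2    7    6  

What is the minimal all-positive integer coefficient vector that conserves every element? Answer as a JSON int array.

Y: 1·2+4·7 = 30 | 5·6 = 30
X: 1·5+4·0 = 5 | 5·1 = 5
R: 1·2+4·7 = 30 | 5·6 = 30
gcd(1,4,5) = 1

Coefficients: [1, 4, 5]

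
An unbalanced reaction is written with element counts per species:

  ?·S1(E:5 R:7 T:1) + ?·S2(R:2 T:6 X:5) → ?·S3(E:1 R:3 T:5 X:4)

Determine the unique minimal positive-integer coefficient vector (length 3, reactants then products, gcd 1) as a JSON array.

E: 1·5+4·0 = 5 | 5·1 = 5
R: 1·7+4·2 = 15 | 5·3 = 15
T: 1·1+4·6 = 25 | 5·5 = 25
X: 1·0+4·5 = 20 | 5·4 = 20
gcd(1,4,5) = 1

Coefficients: [1, 4, 5]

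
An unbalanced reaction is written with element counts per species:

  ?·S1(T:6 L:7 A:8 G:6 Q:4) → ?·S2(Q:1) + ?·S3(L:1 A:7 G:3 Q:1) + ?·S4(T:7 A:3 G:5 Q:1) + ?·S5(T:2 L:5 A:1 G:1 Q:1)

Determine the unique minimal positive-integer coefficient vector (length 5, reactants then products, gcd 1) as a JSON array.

Coefficients: [4, 6, 3, 2, 5]

T: 4·6 = 24 | 6·0+3·0+2·7+5·2 = 24
L: 4·7 = 28 | 6·0+3·1+2·0+5·5 = 28
A: 4·8 = 32 | 6·0+3·7+2·3+5·1 = 32
G: 4·6 = 24 | 6·0+3·3+2·5+5·1 = 24
Q: 4·4 = 16 | 6·1+3·1+2·1+5·1 = 16
gcd(4,6,3,2,5) = 1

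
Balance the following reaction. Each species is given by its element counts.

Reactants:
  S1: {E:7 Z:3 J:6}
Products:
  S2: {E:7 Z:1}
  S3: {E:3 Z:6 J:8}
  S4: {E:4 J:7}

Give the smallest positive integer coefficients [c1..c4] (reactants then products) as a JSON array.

E: 5·7 = 35 | 3·7+2·3+2·4 = 35
Z: 5·3 = 15 | 3·1+2·6+2·0 = 15
J: 5·6 = 30 | 3·0+2·8+2·7 = 30
gcd(5,3,2,2) = 1

Coefficients: [5, 3, 2, 2]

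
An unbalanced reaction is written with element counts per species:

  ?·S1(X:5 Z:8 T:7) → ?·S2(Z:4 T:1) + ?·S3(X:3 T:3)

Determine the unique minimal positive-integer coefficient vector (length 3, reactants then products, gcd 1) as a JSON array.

Coefficients: [3, 6, 5]

X: 3·5 = 15 | 6·0+5·3 = 15
Z: 3·8 = 24 | 6·4+5·0 = 24
T: 3·7 = 21 | 6·1+5·3 = 21
gcd(3,6,5) = 1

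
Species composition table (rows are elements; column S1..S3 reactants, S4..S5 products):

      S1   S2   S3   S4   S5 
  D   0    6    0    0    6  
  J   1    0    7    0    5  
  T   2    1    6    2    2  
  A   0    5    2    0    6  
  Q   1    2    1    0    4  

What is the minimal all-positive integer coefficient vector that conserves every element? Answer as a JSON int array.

D: 3·0+2·6+1·0 = 12 | 5·0+2·6 = 12
J: 3·1+2·0+1·7 = 10 | 5·0+2·5 = 10
T: 3·2+2·1+1·6 = 14 | 5·2+2·2 = 14
A: 3·0+2·5+1·2 = 12 | 5·0+2·6 = 12
Q: 3·1+2·2+1·1 = 8 | 5·0+2·4 = 8
gcd(3,2,1,5,2) = 1

Coefficients: [3, 2, 1, 5, 2]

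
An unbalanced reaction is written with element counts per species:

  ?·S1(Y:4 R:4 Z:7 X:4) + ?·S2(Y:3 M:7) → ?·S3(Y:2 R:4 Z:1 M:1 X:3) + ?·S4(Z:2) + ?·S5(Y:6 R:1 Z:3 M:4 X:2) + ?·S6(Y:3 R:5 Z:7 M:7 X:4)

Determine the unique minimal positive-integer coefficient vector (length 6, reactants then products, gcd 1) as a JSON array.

Y: 4·4+3·3 = 25 | 2·2+5·0+3·6+1·3 = 25
R: 4·4+3·0 = 16 | 2·4+5·0+3·1+1·5 = 16
Z: 4·7+3·0 = 28 | 2·1+5·2+3·3+1·7 = 28
M: 4·0+3·7 = 21 | 2·1+5·0+3·4+1·7 = 21
X: 4·4+3·0 = 16 | 2·3+5·0+3·2+1·4 = 16
gcd(4,3,2,5,3,1) = 1

Coefficients: [4, 3, 2, 5, 3, 1]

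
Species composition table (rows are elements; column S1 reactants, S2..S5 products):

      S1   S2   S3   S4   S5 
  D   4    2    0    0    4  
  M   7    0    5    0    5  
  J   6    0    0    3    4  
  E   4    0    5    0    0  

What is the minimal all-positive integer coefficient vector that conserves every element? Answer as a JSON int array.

Coefficients: [5, 4, 4, 6, 3]

D: 5·4 = 20 | 4·2+4·0+6·0+3·4 = 20
M: 5·7 = 35 | 4·0+4·5+6·0+3·5 = 35
J: 5·6 = 30 | 4·0+4·0+6·3+3·4 = 30
E: 5·4 = 20 | 4·0+4·5+6·0+3·0 = 20
gcd(5,4,4,6,3) = 1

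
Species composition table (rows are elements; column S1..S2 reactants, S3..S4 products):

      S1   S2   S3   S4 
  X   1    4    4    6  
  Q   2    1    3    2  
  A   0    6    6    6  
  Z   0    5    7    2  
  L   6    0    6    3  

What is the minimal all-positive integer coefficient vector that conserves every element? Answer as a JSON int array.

X: 4·1+5·4 = 24 | 3·4+2·6 = 24
Q: 4·2+5·1 = 13 | 3·3+2·2 = 13
A: 4·0+5·6 = 30 | 3·6+2·6 = 30
Z: 4·0+5·5 = 25 | 3·7+2·2 = 25
L: 4·6+5·0 = 24 | 3·6+2·3 = 24
gcd(4,5,3,2) = 1

Coefficients: [4, 5, 3, 2]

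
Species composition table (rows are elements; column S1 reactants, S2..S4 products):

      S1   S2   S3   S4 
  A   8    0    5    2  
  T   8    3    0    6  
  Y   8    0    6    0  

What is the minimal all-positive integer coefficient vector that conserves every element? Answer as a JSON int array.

A: 3·8 = 24 | 4·0+4·5+2·2 = 24
T: 3·8 = 24 | 4·3+4·0+2·6 = 24
Y: 3·8 = 24 | 4·0+4·6+2·0 = 24
gcd(3,4,4,2) = 1

Coefficients: [3, 4, 4, 2]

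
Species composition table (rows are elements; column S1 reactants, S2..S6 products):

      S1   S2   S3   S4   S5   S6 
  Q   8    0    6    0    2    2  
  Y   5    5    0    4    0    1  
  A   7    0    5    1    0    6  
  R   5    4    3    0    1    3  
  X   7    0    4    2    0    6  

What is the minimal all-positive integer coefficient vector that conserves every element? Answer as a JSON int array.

Q: 6·8 = 48 | 1·0+6·6+6·0+5·2+1·2 = 48
Y: 6·5 = 30 | 1·5+6·0+6·4+5·0+1·1 = 30
A: 6·7 = 42 | 1·0+6·5+6·1+5·0+1·6 = 42
R: 6·5 = 30 | 1·4+6·3+6·0+5·1+1·3 = 30
X: 6·7 = 42 | 1·0+6·4+6·2+5·0+1·6 = 42
gcd(6,1,6,6,5,1) = 1

Coefficients: [6, 1, 6, 6, 5, 1]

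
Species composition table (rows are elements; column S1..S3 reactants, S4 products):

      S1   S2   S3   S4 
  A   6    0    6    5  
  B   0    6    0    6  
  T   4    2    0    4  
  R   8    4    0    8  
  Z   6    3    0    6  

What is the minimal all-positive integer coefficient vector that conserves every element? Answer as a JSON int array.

Coefficients: [3, 6, 2, 6]

A: 3·6+6·0+2·6 = 30 | 6·5 = 30
B: 3·0+6·6+2·0 = 36 | 6·6 = 36
T: 3·4+6·2+2·0 = 24 | 6·4 = 24
R: 3·8+6·4+2·0 = 48 | 6·8 = 48
Z: 3·6+6·3+2·0 = 36 | 6·6 = 36
gcd(3,6,2,6) = 1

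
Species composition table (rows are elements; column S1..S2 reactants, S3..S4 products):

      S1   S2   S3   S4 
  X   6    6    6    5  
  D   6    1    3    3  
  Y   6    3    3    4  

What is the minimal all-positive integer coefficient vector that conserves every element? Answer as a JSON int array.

X: 3·6+3·6 = 36 | 1·6+6·5 = 36
D: 3·6+3·1 = 21 | 1·3+6·3 = 21
Y: 3·6+3·3 = 27 | 1·3+6·4 = 27
gcd(3,3,1,6) = 1

Coefficients: [3, 3, 1, 6]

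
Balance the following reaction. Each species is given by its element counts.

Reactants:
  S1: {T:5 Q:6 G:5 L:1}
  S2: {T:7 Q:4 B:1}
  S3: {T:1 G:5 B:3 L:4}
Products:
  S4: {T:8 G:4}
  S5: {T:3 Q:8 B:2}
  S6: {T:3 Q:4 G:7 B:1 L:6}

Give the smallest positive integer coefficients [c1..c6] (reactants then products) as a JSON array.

Coefficients: [2, 2, 1, 2, 2, 1]

T: 2·5+2·7+1·1 = 25 | 2·8+2·3+1·3 = 25
Q: 2·6+2·4+1·0 = 20 | 2·0+2·8+1·4 = 20
G: 2·5+2·0+1·5 = 15 | 2·4+2·0+1·7 = 15
B: 2·0+2·1+1·3 = 5 | 2·0+2·2+1·1 = 5
L: 2·1+2·0+1·4 = 6 | 2·0+2·0+1·6 = 6
gcd(2,2,1,2,2,1) = 1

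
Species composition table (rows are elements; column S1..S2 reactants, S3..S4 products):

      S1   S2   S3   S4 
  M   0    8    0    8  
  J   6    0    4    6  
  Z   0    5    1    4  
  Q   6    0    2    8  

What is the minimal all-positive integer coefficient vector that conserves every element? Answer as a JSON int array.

Coefficients: [5, 3, 3, 3]

M: 5·0+3·8 = 24 | 3·0+3·8 = 24
J: 5·6+3·0 = 30 | 3·4+3·6 = 30
Z: 5·0+3·5 = 15 | 3·1+3·4 = 15
Q: 5·6+3·0 = 30 | 3·2+3·8 = 30
gcd(5,3,3,3) = 1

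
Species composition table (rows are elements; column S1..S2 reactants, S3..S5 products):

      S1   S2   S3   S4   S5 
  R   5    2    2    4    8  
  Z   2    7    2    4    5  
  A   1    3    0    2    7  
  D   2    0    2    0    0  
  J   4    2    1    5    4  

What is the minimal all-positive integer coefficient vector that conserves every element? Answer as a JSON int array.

R: 6·5+3·2 = 36 | 6·2+4·4+1·8 = 36
Z: 6·2+3·7 = 33 | 6·2+4·4+1·5 = 33
A: 6·1+3·3 = 15 | 6·0+4·2+1·7 = 15
D: 6·2+3·0 = 12 | 6·2+4·0+1·0 = 12
J: 6·4+3·2 = 30 | 6·1+4·5+1·4 = 30
gcd(6,3,6,4,1) = 1

Coefficients: [6, 3, 6, 4, 1]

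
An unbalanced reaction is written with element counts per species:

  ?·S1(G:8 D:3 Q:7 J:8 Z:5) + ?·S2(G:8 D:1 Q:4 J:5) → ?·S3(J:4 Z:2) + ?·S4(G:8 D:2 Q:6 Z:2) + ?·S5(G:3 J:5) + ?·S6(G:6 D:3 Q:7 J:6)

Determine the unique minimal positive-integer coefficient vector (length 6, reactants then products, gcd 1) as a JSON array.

Coefficients: [4, 4, 5, 5, 4, 2]

G: 4·8+4·8 = 64 | 5·0+5·8+4·3+2·6 = 64
D: 4·3+4·1 = 16 | 5·0+5·2+4·0+2·3 = 16
Q: 4·7+4·4 = 44 | 5·0+5·6+4·0+2·7 = 44
J: 4·8+4·5 = 52 | 5·4+5·0+4·5+2·6 = 52
Z: 4·5+4·0 = 20 | 5·2+5·2+4·0+2·0 = 20
gcd(4,4,5,5,4,2) = 1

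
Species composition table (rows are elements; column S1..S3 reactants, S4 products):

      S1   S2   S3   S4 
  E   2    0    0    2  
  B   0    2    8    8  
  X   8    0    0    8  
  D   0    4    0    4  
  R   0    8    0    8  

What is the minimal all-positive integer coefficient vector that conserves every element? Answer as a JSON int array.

E: 4·2+4·0+3·0 = 8 | 4·2 = 8
B: 4·0+4·2+3·8 = 32 | 4·8 = 32
X: 4·8+4·0+3·0 = 32 | 4·8 = 32
D: 4·0+4·4+3·0 = 16 | 4·4 = 16
R: 4·0+4·8+3·0 = 32 | 4·8 = 32
gcd(4,4,3,4) = 1

Coefficients: [4, 4, 3, 4]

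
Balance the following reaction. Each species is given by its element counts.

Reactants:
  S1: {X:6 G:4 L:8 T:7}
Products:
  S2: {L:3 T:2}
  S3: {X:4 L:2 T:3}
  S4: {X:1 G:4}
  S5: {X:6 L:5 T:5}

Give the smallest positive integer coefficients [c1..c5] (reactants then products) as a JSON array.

Coefficients: [2, 3, 1, 2, 1]

X: 2·6 = 12 | 3·0+1·4+2·1+1·6 = 12
G: 2·4 = 8 | 3·0+1·0+2·4+1·0 = 8
L: 2·8 = 16 | 3·3+1·2+2·0+1·5 = 16
T: 2·7 = 14 | 3·2+1·3+2·0+1·5 = 14
gcd(2,3,1,2,1) = 1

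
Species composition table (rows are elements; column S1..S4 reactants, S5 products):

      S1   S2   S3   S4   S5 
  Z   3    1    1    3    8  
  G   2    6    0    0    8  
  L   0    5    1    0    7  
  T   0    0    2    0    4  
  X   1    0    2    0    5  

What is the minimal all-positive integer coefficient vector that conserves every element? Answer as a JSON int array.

Z: 3·3+3·1+6·1+2·3 = 24 | 3·8 = 24
G: 3·2+3·6+6·0+2·0 = 24 | 3·8 = 24
L: 3·0+3·5+6·1+2·0 = 21 | 3·7 = 21
T: 3·0+3·0+6·2+2·0 = 12 | 3·4 = 12
X: 3·1+3·0+6·2+2·0 = 15 | 3·5 = 15
gcd(3,3,6,2,3) = 1

Coefficients: [3, 3, 6, 2, 3]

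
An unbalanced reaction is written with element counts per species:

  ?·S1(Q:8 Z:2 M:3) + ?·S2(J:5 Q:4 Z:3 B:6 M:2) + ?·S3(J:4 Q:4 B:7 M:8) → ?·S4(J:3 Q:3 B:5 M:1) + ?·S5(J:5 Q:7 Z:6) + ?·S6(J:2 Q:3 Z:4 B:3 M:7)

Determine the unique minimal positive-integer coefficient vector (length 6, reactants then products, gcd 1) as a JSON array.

Coefficients: [1, 4, 1, 5, 1, 2]

J: 1·0+4·5+1·4 = 24 | 5·3+1·5+2·2 = 24
Q: 1·8+4·4+1·4 = 28 | 5·3+1·7+2·3 = 28
Z: 1·2+4·3+1·0 = 14 | 5·0+1·6+2·4 = 14
B: 1·0+4·6+1·7 = 31 | 5·5+1·0+2·3 = 31
M: 1·3+4·2+1·8 = 19 | 5·1+1·0+2·7 = 19
gcd(1,4,1,5,1,2) = 1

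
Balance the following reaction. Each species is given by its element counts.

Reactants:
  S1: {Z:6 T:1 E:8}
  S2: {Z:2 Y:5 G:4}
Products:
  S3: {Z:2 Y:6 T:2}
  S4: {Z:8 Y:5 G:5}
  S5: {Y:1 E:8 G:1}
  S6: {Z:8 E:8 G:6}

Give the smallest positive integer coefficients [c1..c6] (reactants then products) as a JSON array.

Z: 4·6+6·2 = 36 | 2·2+3·8+3·0+1·8 = 36
Y: 4·0+6·5 = 30 | 2·6+3·5+3·1+1·0 = 30
T: 4·1+6·0 = 4 | 2·2+3·0+3·0+1·0 = 4
E: 4·8+6·0 = 32 | 2·0+3·0+3·8+1·8 = 32
G: 4·0+6·4 = 24 | 2·0+3·5+3·1+1·6 = 24
gcd(4,6,2,3,3,1) = 1

Coefficients: [4, 6, 2, 3, 3, 1]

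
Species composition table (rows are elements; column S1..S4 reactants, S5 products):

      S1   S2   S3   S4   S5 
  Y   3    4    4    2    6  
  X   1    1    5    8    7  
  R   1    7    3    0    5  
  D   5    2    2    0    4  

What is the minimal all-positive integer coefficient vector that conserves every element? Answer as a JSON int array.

Coefficients: [2, 2, 3, 2, 5]

Y: 2·3+2·4+3·4+2·2 = 30 | 5·6 = 30
X: 2·1+2·1+3·5+2·8 = 35 | 5·7 = 35
R: 2·1+2·7+3·3+2·0 = 25 | 5·5 = 25
D: 2·5+2·2+3·2+2·0 = 20 | 5·4 = 20
gcd(2,2,3,2,5) = 1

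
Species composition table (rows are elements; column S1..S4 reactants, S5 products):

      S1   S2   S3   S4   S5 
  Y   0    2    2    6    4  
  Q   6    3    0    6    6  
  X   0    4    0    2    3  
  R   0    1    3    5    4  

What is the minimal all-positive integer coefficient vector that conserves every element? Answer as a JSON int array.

Y: 3·0+4·2+5·2+1·6 = 24 | 6·4 = 24
Q: 3·6+4·3+5·0+1·6 = 36 | 6·6 = 36
X: 3·0+4·4+5·0+1·2 = 18 | 6·3 = 18
R: 3·0+4·1+5·3+1·5 = 24 | 6·4 = 24
gcd(3,4,5,1,6) = 1

Coefficients: [3, 4, 5, 1, 6]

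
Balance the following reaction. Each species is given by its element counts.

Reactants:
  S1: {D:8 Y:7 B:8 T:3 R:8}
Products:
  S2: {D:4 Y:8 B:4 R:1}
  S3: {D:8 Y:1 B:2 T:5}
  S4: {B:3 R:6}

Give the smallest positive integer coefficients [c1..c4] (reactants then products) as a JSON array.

D: 5·8 = 40 | 4·4+3·8+6·0 = 40
Y: 5·7 = 35 | 4·8+3·1+6·0 = 35
B: 5·8 = 40 | 4·4+3·2+6·3 = 40
T: 5·3 = 15 | 4·0+3·5+6·0 = 15
R: 5·8 = 40 | 4·1+3·0+6·6 = 40
gcd(5,4,3,6) = 1

Coefficients: [5, 4, 3, 6]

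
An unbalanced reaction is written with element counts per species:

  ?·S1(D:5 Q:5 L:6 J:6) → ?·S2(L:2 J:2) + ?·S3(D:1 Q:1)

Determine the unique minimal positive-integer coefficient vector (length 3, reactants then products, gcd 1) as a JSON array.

Coefficients: [1, 3, 5]

D: 1·5 = 5 | 3·0+5·1 = 5
Q: 1·5 = 5 | 3·0+5·1 = 5
L: 1·6 = 6 | 3·2+5·0 = 6
J: 1·6 = 6 | 3·2+5·0 = 6
gcd(1,3,5) = 1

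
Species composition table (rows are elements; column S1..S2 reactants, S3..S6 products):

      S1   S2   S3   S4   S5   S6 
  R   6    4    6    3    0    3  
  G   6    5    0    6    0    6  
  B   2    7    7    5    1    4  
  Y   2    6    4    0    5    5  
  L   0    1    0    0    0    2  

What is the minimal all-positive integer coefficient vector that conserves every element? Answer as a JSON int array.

R: 1·6+6·4 = 30 | 2·6+3·3+3·0+3·3 = 30
G: 1·6+6·5 = 36 | 2·0+3·6+3·0+3·6 = 36
B: 1·2+6·7 = 44 | 2·7+3·5+3·1+3·4 = 44
Y: 1·2+6·6 = 38 | 2·4+3·0+3·5+3·5 = 38
L: 1·0+6·1 = 6 | 2·0+3·0+3·0+3·2 = 6
gcd(1,6,2,3,3,3) = 1

Coefficients: [1, 6, 2, 3, 3, 3]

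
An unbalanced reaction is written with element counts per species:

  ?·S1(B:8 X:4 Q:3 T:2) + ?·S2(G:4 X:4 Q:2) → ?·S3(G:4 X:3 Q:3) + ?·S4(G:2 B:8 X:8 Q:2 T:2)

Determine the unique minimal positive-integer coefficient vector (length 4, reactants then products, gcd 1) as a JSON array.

Coefficients: [2, 5, 4, 2]

G: 2·0+5·4 = 20 | 4·4+2·2 = 20
B: 2·8+5·0 = 16 | 4·0+2·8 = 16
X: 2·4+5·4 = 28 | 4·3+2·8 = 28
Q: 2·3+5·2 = 16 | 4·3+2·2 = 16
T: 2·2+5·0 = 4 | 4·0+2·2 = 4
gcd(2,5,4,2) = 1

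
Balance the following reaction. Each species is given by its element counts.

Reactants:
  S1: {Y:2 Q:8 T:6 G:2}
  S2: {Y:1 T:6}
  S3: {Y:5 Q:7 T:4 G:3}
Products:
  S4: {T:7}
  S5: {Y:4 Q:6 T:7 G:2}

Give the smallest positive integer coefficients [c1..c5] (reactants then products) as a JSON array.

Coefficients: [2, 6, 2, 3, 5]

Y: 2·2+6·1+2·5 = 20 | 3·0+5·4 = 20
Q: 2·8+6·0+2·7 = 30 | 3·0+5·6 = 30
T: 2·6+6·6+2·4 = 56 | 3·7+5·7 = 56
G: 2·2+6·0+2·3 = 10 | 3·0+5·2 = 10
gcd(2,6,2,3,5) = 1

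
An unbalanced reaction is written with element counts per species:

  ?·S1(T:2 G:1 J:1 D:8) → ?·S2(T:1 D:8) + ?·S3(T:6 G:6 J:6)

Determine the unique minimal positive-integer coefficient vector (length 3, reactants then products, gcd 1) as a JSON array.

T: 6·2 = 12 | 6·1+1·6 = 12
G: 6·1 = 6 | 6·0+1·6 = 6
J: 6·1 = 6 | 6·0+1·6 = 6
D: 6·8 = 48 | 6·8+1·0 = 48
gcd(6,6,1) = 1

Coefficients: [6, 6, 1]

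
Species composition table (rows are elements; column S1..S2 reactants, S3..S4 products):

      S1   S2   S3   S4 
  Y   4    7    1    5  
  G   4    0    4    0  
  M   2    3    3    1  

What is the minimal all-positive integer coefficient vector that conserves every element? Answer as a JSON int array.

Y: 1·4+1·7 = 11 | 1·1+2·5 = 11
G: 1·4+1·0 = 4 | 1·4+2·0 = 4
M: 1·2+1·3 = 5 | 1·3+2·1 = 5
gcd(1,1,1,2) = 1

Coefficients: [1, 1, 1, 2]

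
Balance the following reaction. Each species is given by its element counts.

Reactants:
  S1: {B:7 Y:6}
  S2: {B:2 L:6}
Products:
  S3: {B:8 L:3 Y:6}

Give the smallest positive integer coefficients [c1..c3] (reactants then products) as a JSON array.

B: 2·7+1·2 = 16 | 2·8 = 16
L: 2·0+1·6 = 6 | 2·3 = 6
Y: 2·6+1·0 = 12 | 2·6 = 12
gcd(2,1,2) = 1

Coefficients: [2, 1, 2]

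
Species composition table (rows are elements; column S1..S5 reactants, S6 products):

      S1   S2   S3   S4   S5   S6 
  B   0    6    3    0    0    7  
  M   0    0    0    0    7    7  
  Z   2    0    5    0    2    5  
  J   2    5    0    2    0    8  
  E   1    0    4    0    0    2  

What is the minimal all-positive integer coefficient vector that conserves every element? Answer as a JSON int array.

B: 4·0+6·6+2·3+5·0+6·0 = 42 | 6·7 = 42
M: 4·0+6·0+2·0+5·0+6·7 = 42 | 6·7 = 42
Z: 4·2+6·0+2·5+5·0+6·2 = 30 | 6·5 = 30
J: 4·2+6·5+2·0+5·2+6·0 = 48 | 6·8 = 48
E: 4·1+6·0+2·4+5·0+6·0 = 12 | 6·2 = 12
gcd(4,6,2,5,6,6) = 1

Coefficients: [4, 6, 2, 5, 6, 6]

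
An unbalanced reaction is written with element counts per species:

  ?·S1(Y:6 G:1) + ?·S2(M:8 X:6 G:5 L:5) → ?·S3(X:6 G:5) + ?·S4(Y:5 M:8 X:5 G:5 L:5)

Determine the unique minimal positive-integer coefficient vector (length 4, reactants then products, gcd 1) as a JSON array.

Y: 5·6+6·0 = 30 | 1·0+6·5 = 30
M: 5·0+6·8 = 48 | 1·0+6·8 = 48
X: 5·0+6·6 = 36 | 1·6+6·5 = 36
G: 5·1+6·5 = 35 | 1·5+6·5 = 35
L: 5·0+6·5 = 30 | 1·0+6·5 = 30
gcd(5,6,1,6) = 1

Coefficients: [5, 6, 1, 6]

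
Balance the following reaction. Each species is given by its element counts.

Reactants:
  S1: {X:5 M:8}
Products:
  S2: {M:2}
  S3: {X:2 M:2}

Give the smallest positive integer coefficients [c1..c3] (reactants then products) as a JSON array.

Coefficients: [2, 3, 5]

X: 2·5 = 10 | 3·0+5·2 = 10
M: 2·8 = 16 | 3·2+5·2 = 16
gcd(2,3,5) = 1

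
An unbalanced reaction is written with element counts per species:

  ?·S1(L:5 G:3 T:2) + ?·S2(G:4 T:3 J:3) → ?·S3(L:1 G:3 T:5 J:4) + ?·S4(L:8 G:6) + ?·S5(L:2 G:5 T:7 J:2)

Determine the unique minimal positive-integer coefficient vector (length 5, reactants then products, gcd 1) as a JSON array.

L: 6·5+4·0 = 30 | 2·1+3·8+2·2 = 30
G: 6·3+4·4 = 34 | 2·3+3·6+2·5 = 34
T: 6·2+4·3 = 24 | 2·5+3·0+2·7 = 24
J: 6·0+4·3 = 12 | 2·4+3·0+2·2 = 12
gcd(6,4,2,3,2) = 1

Coefficients: [6, 4, 2, 3, 2]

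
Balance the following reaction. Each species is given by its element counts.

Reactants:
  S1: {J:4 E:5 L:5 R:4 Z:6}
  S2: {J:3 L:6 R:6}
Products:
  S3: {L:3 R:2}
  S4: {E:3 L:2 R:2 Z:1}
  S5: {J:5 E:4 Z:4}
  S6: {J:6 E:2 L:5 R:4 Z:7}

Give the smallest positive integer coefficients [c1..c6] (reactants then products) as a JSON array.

Coefficients: [5, 1, 2, 5, 1, 3]

J: 5·4+1·3 = 23 | 2·0+5·0+1·5+3·6 = 23
E: 5·5+1·0 = 25 | 2·0+5·3+1·4+3·2 = 25
L: 5·5+1·6 = 31 | 2·3+5·2+1·0+3·5 = 31
R: 5·4+1·6 = 26 | 2·2+5·2+1·0+3·4 = 26
Z: 5·6+1·0 = 30 | 2·0+5·1+1·4+3·7 = 30
gcd(5,1,2,5,1,3) = 1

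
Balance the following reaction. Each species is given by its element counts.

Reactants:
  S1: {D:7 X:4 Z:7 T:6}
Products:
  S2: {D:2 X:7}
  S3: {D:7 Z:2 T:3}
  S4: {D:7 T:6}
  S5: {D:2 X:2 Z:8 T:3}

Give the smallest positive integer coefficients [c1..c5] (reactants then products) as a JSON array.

Coefficients: [6, 2, 1, 3, 5]

D: 6·7 = 42 | 2·2+1·7+3·7+5·2 = 42
X: 6·4 = 24 | 2·7+1·0+3·0+5·2 = 24
Z: 6·7 = 42 | 2·0+1·2+3·0+5·8 = 42
T: 6·6 = 36 | 2·0+1·3+3·6+5·3 = 36
gcd(6,2,1,3,5) = 1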